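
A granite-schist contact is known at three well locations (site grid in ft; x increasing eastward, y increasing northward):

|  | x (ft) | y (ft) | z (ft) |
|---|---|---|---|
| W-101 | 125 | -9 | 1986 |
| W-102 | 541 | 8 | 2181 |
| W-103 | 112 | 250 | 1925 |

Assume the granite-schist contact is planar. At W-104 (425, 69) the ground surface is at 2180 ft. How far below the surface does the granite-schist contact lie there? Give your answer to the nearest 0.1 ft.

Let the plane be z = a·x + b·y + c.
W-102−W-101: 416a + 17b = 195;  W-103−W-101: −13a + 259b = −61.
Solving gives a = 0.47740, b = −0.21156.
Then c = 1986 − a·125 − b·-9 = 1924.42.
At (425, 69): z_contact = 202.89 − 14.60 + 1924.42 = 2112.72 ft.
Depth below ground = 2180 − 2112.72 = 67.3 ft.

67.3 ft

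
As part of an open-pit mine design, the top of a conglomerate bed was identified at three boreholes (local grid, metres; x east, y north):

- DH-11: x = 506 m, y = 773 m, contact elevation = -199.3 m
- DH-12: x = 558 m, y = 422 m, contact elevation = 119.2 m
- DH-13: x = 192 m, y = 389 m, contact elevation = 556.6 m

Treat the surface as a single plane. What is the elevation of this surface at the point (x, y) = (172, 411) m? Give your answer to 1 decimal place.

Two edge vectors: DH-11→DH-12 = (52, -351, 318.5), DH-11→DH-13 = (-314, -384, 755.9).
Normal n = (DH-11→DH-12) × (DH-11→DH-13) = (-143016.9, -139315.8, -130182).
So ∂z/∂x = −n_x/n_z = −1.09859 and ∂z/∂y = −n_y/n_z = −1.07016.
Intercept c from DH-11: -199.3 + 555.89 + 827.24 = 1183.82.
At (172, 411): z = −189.0 − 439.8 + 1183.82 = 555.0 m.

555.0 m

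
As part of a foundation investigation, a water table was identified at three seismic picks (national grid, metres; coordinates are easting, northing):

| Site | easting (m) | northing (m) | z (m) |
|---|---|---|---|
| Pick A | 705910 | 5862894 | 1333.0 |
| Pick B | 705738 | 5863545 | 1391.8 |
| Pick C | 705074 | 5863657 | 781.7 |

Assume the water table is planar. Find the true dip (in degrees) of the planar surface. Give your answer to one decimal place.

Two edge vectors: Pick A→Pick B = (-172, 651, 58.8), Pick A→Pick C = (-836, 763, -551.3).
Normal n = (Pick A→Pick B) × (Pick A→Pick C) = (-403760.7, -143980.4, 413000).
So ∂z/∂easting = −n_x/n_z = 0.97763 and ∂z/∂northing = −n_y/n_z = 0.34862.
Gradient magnitude |∇z| = √(a² + b²) = √(0.95576 + 0.12154) = 1.03793.
True dip = arctan(1.03793) = 46.1°, dipping toward WSW (azimuth ≈ 250°).

46.1°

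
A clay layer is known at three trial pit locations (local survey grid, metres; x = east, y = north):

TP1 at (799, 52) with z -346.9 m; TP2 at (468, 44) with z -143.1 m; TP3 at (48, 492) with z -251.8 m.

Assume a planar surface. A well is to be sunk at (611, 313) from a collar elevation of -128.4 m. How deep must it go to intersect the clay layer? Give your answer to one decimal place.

315.6 m

Two edge vectors: TP1→TP2 = (-331, -8, 203.8), TP1→TP3 = (-751, 440, 95.1).
Normal n = (TP1→TP2) × (TP1→TP3) = (-90432.8, -121575.7, -151648).
So ∂z/∂x = −n_x/n_z = −0.59633 and ∂z/∂y = −n_y/n_z = −0.80170.
Intercept c from TP1: -346.9 + 476.47 + 41.69 = 171.26.
At (611, 313): z_contact = −364.36 − 250.93 + 171.26 = -444.03 m.
Depth below ground = -128.4 − (-444.03) = 315.6 m.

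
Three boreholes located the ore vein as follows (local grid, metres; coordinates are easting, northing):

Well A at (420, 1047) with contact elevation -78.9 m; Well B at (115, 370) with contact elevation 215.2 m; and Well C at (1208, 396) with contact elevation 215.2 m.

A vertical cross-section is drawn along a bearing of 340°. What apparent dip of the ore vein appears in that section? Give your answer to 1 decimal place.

Let the plane be z = a·easting + b·northing + c.
Well B−Well A: −305a − 677b = 294.1;  Well C−Well A: 788a − 651b = 294.1.
Solving gives a = 0.01045, b = −0.43912.
Unit vector along 340° is (sin 340°, cos 340°) = (-0.3420, 0.9397).
Slope in that direction = a·(-0.3420) + b·(0.9397) = −0.41621.
Apparent dip = arctan|0.41621| = 22.6° (true dip is 23.7°, so apparent ≤ true as expected).

22.6°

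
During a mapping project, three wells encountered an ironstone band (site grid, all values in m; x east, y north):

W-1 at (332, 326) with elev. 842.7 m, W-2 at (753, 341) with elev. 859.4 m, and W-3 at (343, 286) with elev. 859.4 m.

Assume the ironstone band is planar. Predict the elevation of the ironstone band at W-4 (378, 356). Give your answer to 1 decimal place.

833.1 m

Two edge vectors: W-1→W-2 = (421, 15, 16.7), W-1→W-3 = (11, -40, 16.7).
Normal n = (W-1→W-2) × (W-1→W-3) = (918.5, -6847, -17005).
So ∂z/∂x = −n_x/n_z = 0.05401 and ∂z/∂y = −n_y/n_z = −0.40265.
Intercept c from W-1: 842.7 − 17.93 + 131.26 = 956.03.
At (378, 356): z = 20.4 − 143.3 + 956.03 = 833.1 m.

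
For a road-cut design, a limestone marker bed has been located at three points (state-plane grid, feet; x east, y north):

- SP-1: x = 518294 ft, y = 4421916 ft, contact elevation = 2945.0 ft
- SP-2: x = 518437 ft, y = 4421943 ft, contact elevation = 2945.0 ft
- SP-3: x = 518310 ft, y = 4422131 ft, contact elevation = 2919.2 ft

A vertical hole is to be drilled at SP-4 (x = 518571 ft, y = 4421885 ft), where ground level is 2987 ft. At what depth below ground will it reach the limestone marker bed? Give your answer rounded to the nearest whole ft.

32 ft

Two edge vectors: SP-1→SP-2 = (143, 27, 0), SP-1→SP-3 = (16, 215, -25.8).
Normal n = (SP-1→SP-2) × (SP-1→SP-3) = (-696.6, 3689.4, 30313).
So ∂z/∂x = −n_x/n_z = 0.02298024 and ∂z/∂y = −n_y/n_z = −0.12171016.
Intercept c from SP-1: 2945 − 11910.52 + 538192.09 = 529226.57.
At (518571, 4421885): z_contact = 11916.9 − 538188.3 + 529226.57 = 2955.1 ft.
Depth below ground = 2987 − 2955.1 = 32 ft.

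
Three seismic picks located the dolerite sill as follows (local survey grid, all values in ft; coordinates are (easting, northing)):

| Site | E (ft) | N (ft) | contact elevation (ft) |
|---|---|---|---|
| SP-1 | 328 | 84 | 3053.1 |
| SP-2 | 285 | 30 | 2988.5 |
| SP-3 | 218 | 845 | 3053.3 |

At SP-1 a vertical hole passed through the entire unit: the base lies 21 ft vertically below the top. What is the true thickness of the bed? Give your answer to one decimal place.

Let the plane be z = a·E + b·N + c.
SP-2−SP-1: −43a − 54b = −64.6;  SP-3−SP-1: −110a + 761b = 0.2.
Solving gives a = 1.27124, b = 0.18402.
|∇z| = √(a²+b²) = 1.28449, so dip δ = arctan(1.28449) = 52.10°.
True thickness = vertical thickness × cos δ = 21 × cos 52.10° = 12.9 ft.

12.9 ft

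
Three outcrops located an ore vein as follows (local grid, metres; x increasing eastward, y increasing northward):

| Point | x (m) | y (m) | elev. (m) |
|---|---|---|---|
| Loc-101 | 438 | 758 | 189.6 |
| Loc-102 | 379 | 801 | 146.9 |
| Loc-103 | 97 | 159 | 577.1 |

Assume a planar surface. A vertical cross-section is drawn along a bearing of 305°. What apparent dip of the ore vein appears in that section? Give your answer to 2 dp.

Two edge vectors: Loc-101→Loc-102 = (-59, 43, -42.7), Loc-101→Loc-103 = (-341, -599, 387.5).
Normal n = (Loc-101→Loc-102) × (Loc-101→Loc-103) = (-8914.8, 37423.2, 50004).
So ∂z/∂x = −n_x/n_z = 0.17828 and ∂z/∂y = −n_y/n_z = −0.74840.
Unit vector along 305° is (sin 305°, cos 305°) = (-0.8192, 0.5736).
Slope in that direction = a·(-0.8192) + b·(0.5736) = −0.57531.
Apparent dip = arctan|0.57531| = 29.91° (true dip is 37.6°, so apparent ≤ true as expected).

29.91°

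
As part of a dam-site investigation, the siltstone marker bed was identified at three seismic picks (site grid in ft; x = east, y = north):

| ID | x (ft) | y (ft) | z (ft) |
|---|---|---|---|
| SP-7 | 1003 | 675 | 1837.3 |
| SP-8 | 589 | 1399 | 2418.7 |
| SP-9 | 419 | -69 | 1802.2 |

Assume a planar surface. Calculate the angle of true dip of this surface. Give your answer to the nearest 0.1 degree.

36.4°

Two edge vectors: SP-7→SP-8 = (-414, 724, 581.4), SP-7→SP-9 = (-584, -744, -35.1).
Normal n = (SP-7→SP-8) × (SP-7→SP-9) = (407149.2, -354069, 730832).
So ∂z/∂x = −n_x/n_z = −0.55710 and ∂z/∂y = −n_y/n_z = 0.48447.
Gradient magnitude |∇z| = √(a² + b²) = √(0.31036 + 0.23471) = 0.73829.
True dip = arctan(0.73829) = 36.4°, dipping toward SE (azimuth ≈ 131°).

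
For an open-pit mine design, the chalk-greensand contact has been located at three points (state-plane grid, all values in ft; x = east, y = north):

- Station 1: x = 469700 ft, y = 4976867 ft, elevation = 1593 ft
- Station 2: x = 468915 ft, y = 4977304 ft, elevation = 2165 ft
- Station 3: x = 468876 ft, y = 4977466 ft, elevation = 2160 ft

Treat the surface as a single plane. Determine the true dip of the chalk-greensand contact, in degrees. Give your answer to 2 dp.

41.78°

Two edge vectors: Station 1→Station 2 = (-785, 437, 572), Station 1→Station 3 = (-824, 599, 567).
Normal n = (Station 1→Station 2) × (Station 1→Station 3) = (-94849, -26233, -110127).
So ∂z/∂x = −n_x/n_z = −0.86127 and ∂z/∂y = −n_y/n_z = −0.23821.
Gradient magnitude |∇z| = √(a² + b²) = √(0.74178 + 0.05674) = 0.89360.
True dip = arctan(0.89360) = 41.78°, dipping toward ENE (azimuth ≈ 075°).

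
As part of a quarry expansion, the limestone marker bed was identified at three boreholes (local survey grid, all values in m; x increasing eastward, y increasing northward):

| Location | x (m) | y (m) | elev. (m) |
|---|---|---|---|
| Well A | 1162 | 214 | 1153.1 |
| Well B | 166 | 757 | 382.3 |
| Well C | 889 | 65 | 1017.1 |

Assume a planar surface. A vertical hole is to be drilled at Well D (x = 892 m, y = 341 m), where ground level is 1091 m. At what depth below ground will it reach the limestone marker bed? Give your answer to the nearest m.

142 m

Two edge vectors: Well A→Well B = (-996, 543, -770.8), Well A→Well C = (-273, -149, -136).
Normal n = (Well A→Well B) × (Well A→Well C) = (-188697.2, 74972.4, 296643).
So ∂z/∂x = −n_x/n_z = 0.63611 and ∂z/∂y = −n_y/n_z = −0.25274.
Intercept c from Well A: 1153.1 − 739.16 + 54.09 = 468.03.
At (892, 341): z_contact = 567.4 − 86.2 + 468.03 = 949.3 m.
Depth below ground = 1091 − 949.3 = 142 m.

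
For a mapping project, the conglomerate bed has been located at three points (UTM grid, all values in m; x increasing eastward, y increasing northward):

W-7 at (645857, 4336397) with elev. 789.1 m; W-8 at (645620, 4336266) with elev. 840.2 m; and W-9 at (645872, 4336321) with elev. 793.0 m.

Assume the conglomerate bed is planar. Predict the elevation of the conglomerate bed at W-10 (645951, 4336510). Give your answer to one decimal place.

763.7 m

Two edge vectors: W-7→W-8 = (-237, -131, 51.1), W-7→W-9 = (15, -76, 3.9).
Normal n = (W-7→W-8) × (W-7→W-9) = (3372.7, 1690.8, 19977).
So ∂z/∂x = −n_x/n_z = −0.168829154 and ∂z/∂y = −n_y/n_z = −0.084637333.
Intercept c from W-7: 789.1 + 109039.49 + 367021.08 = 476849.67.
At (645951, 4336510): z = −109055.4 − 367030.6 + 476849.67 = 763.7 m.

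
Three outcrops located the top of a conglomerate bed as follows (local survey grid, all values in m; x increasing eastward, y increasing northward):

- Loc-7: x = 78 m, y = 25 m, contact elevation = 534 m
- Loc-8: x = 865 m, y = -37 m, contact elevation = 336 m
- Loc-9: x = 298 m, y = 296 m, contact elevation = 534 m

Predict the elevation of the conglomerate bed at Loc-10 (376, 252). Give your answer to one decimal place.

Two edge vectors: Loc-7→Loc-8 = (787, -62, -198), Loc-7→Loc-9 = (220, 271, 0).
Normal n = (Loc-7→Loc-8) × (Loc-7→Loc-9) = (53658, -43560, 226917).
So ∂z/∂x = −n_x/n_z = −0.23647 and ∂z/∂y = −n_y/n_z = 0.19196.
Intercept c from Loc-7: 534 + 18.44 − 4.80 = 547.65.
At (376, 252): z = −88.9 + 48.4 + 547.65 = 507.1 m.

507.1 m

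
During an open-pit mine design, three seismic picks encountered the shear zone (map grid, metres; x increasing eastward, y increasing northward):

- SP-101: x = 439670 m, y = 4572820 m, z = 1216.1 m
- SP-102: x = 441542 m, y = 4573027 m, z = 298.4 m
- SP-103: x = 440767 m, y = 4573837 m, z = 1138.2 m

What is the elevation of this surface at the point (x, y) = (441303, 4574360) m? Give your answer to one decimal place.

1113.5 m

Let the plane be z = a·x + b·y + c.
SP-102−SP-101: 1872a + 207b = −917.7;  SP-103−SP-101: 1097a + 1017b = −77.9.
Solving gives a = −0.546997665, b = 0.513428160.
Then c = 1216.1 − a·439670 − b·4572820 = −2106099.99.
At (441303, 4574360): z = −241391.7 + 2348605.2 − 2106099.99 = 1113.5 m.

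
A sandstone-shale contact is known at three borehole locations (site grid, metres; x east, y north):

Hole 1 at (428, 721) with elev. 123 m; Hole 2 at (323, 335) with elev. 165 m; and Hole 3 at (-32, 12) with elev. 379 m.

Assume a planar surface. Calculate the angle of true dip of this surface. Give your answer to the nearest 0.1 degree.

Let the plane be z = a·x + b·y + c.
Hole 2−Hole 1: −105a − 386b = 42;  Hole 3−Hole 1: −460a − 709b = 256.
Solving gives a = −0.66952, b = 0.07332.
Gradient magnitude |∇z| = √(a² + b²) = √(0.44826 + 0.00538) = 0.67353.
True dip = arctan(0.67353) = 34.0°, dipping toward E (azimuth ≈ 096°).

34.0°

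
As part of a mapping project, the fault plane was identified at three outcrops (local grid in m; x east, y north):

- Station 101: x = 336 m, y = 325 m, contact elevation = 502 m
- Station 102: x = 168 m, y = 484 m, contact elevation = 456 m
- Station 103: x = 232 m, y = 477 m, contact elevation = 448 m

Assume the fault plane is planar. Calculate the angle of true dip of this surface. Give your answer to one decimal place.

Let the plane be z = a·x + b·y + c.
Station 102−Station 101: −168a + 159b = −46;  Station 103−Station 101: −104a + 152b = −54.
Solving gives a = −0.17711, b = −0.47644.
Gradient magnitude |∇z| = √(a² + b²) = √(0.03137 + 0.22700) = 0.50830.
True dip = arctan(0.50830) = 26.9°, dipping toward NNE (azimuth ≈ 020°).

26.9°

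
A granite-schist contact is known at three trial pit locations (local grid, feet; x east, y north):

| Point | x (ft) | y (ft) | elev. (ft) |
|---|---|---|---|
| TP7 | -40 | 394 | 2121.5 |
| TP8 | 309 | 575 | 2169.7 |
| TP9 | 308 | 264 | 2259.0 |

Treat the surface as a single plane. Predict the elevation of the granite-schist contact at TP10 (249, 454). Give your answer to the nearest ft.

2187 ft

Two edge vectors: TP7→TP8 = (349, 181, 48.2), TP7→TP9 = (348, -130, 137.5).
Normal n = (TP7→TP8) × (TP7→TP9) = (31153.5, -31213.9, -108358).
So ∂z/∂x = −n_x/n_z = 0.28751 and ∂z/∂y = −n_y/n_z = −0.28806.
Intercept c from TP7: 2121.5 + 11.50 + 113.50 = 2246.50.
At (249, 454): z = 71.6 − 130.8 + 2246.50 = 2187.3 ft.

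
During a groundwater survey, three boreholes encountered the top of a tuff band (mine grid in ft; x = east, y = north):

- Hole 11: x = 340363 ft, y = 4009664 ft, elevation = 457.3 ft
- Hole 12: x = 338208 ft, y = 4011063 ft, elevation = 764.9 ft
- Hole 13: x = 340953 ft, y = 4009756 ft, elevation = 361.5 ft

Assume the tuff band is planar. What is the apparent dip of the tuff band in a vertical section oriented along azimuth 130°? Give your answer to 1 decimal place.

6.0°

Let the plane be z = a·x + b·y + c.
Hole 12−Hole 11: −2155a + 1399b = 307.6;  Hole 13−Hole 11: 590a + 92b = −95.8.
Solving gives a = −0.15857, b = −0.02439.
Unit vector along 130° is (sin 130°, cos 130°) = (0.7660, -0.6428).
Slope in that direction = a·(0.7660) + b·(-0.6428) = −0.10580.
Apparent dip = arctan|0.10580| = 6.0° (true dip is 9.1°, so apparent ≤ true as expected).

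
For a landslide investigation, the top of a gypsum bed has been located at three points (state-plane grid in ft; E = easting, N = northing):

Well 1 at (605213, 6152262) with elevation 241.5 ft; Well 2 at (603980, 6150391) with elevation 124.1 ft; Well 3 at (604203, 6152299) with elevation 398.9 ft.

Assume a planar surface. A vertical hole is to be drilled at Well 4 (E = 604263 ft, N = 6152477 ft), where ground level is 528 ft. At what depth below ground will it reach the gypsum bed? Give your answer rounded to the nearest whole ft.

109 ft

Let the plane be z = a·E + b·N + c.
Well 2−Well 1: −1233a − 1871b = −117.4;  Well 3−Well 1: −1010a + 37b = 157.4.
Solving gives a = −0.14992350, b = 0.16154766.
Then c = 241.5 − a·605213 − b·6152262 = −902906.40.
At (604263, 6152477): z_contact = −90593.2 + 993918.3 − 902906.40 = 418.7 ft.
Depth below ground = 528 − 418.7 = 109 ft.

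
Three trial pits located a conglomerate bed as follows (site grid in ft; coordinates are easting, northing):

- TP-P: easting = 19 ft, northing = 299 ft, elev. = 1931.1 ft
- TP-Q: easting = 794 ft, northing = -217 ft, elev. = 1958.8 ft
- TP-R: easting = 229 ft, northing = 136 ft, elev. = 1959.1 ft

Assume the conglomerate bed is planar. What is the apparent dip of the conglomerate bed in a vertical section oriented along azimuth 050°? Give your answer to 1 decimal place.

Two edge vectors: TP-P→TP-Q = (775, -516, 27.7), TP-P→TP-R = (210, -163, 28).
Normal n = (TP-P→TP-Q) × (TP-P→TP-R) = (-9932.9, -15883, -17965).
So ∂z/∂easting = −n_x/n_z = −0.55290 and ∂z/∂northing = −n_y/n_z = −0.88411.
Unit vector along 050° is (sin 50°, cos 50°) = (0.7660, 0.6428).
Slope in that direction = a·(0.7660) + b·(0.6428) = −0.99184.
Apparent dip = arctan|0.99184| = 44.8° (true dip is 46.2°, so apparent ≤ true as expected).

44.8°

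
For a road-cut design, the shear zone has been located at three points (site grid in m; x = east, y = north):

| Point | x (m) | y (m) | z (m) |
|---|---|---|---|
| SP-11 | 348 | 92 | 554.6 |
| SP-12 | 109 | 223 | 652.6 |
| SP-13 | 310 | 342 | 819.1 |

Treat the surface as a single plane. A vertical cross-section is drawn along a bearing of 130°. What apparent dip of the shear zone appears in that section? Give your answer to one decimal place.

29.1°

Let the plane be z = a·x + b·y + c.
SP-12−SP-11: −239a + 131b = 98;  SP-13−SP-11: −38a + 250b = 264.5.
Solving gives a = 0.18530, b = 1.08617.
Unit vector along 130° is (sin 130°, cos 130°) = (0.7660, -0.6428).
Slope in that direction = a·(0.7660) + b·(-0.6428) = −0.55622.
Apparent dip = arctan|0.55622| = 29.1° (true dip is 47.8°, so apparent ≤ true as expected).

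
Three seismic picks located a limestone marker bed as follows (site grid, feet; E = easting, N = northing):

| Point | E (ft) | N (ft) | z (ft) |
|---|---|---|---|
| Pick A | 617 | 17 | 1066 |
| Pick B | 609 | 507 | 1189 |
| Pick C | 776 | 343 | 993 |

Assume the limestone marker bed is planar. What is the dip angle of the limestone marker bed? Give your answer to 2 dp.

44.16°

Two edge vectors: Pick A→Pick B = (-8, 490, 123), Pick A→Pick C = (159, 326, -73).
Normal n = (Pick A→Pick B) × (Pick A→Pick C) = (-75868, 18973, -80518).
So ∂z/∂E = −n_x/n_z = −0.94225 and ∂z/∂N = −n_y/n_z = 0.23564.
Gradient magnitude |∇z| = √(a² + b²) = √(0.88783 + 0.05552) = 0.97127.
True dip = arctan(0.97127) = 44.16°, dipping toward ESE (azimuth ≈ 104°).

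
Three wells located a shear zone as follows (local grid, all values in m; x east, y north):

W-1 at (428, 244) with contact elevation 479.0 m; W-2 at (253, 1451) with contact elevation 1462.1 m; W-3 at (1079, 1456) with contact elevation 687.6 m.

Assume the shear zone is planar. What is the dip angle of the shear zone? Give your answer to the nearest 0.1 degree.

49.2°

Two edge vectors: W-1→W-2 = (-175, 1207, 983.1), W-1→W-3 = (651, 1212, 208.6).
Normal n = (W-1→W-2) × (W-1→W-3) = (-939737, 676503.1, -997857).
So ∂z/∂x = −n_x/n_z = −0.94176 and ∂z/∂y = −n_y/n_z = 0.67796.
Gradient magnitude |∇z| = √(a² + b²) = √(0.88690 + 0.45962) = 1.16040.
True dip = arctan(1.16040) = 49.2°, dipping toward SE (azimuth ≈ 126°).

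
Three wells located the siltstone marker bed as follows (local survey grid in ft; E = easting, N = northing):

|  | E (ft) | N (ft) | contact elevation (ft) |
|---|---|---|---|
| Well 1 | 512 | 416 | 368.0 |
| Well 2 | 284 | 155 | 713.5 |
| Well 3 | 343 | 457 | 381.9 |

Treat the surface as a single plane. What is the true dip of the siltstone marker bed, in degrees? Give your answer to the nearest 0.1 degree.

47.3°

Let the plane be z = a·E + b·N + c.
Well 2−Well 1: −228a − 261b = 345.5;  Well 3−Well 1: −169a + 41b = 13.9.
Solving gives a = −0.33285, b = −1.03299.
Gradient magnitude |∇z| = √(a² + b²) = √(0.11079 + 1.06706) = 1.08529.
True dip = arctan(1.08529) = 47.3°, dipping toward NNE (azimuth ≈ 018°).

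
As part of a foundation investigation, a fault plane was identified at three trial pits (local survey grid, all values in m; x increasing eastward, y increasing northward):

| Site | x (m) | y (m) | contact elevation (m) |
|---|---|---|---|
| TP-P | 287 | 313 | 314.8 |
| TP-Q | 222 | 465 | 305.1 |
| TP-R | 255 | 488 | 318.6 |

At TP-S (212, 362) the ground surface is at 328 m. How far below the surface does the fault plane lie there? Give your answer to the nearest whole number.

35 m

Two edge vectors: TP-P→TP-Q = (-65, 152, -9.7), TP-P→TP-R = (-32, 175, 3.8).
Normal n = (TP-P→TP-Q) × (TP-P→TP-R) = (2275.1, 557.4, -6511).
So ∂z/∂x = −n_x/n_z = 0.34942 and ∂z/∂y = −n_y/n_z = 0.08561.
Intercept c from TP-P: 314.8 − 100.28 − 26.80 = 187.72.
At (212, 362): z_contact = 74.1 + 31.0 + 187.72 = 292.8 m.
Depth below ground = 328 − 292.8 = 35 m.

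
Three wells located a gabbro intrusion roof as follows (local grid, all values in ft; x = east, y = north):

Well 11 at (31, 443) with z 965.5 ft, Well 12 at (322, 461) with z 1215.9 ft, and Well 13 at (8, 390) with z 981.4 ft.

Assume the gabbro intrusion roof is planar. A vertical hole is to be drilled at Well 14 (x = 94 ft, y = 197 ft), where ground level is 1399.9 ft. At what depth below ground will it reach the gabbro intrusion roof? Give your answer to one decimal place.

207.3 ft

Let the plane be z = a·x + b·y + c.
Well 12−Well 11: 291a + 18b = 250.4;  Well 13−Well 11: −23a − 53b = 15.9.
Solving gives a = 0.90328, b = −0.69199.
Then c = 965.5 − a·31 − b·443 = 1244.05.
At (94, 197): z_contact = 84.91 − 136.32 + 1244.05 = 1192.64 ft.
Depth below ground = 1399.9 − 1192.64 = 207.3 ft.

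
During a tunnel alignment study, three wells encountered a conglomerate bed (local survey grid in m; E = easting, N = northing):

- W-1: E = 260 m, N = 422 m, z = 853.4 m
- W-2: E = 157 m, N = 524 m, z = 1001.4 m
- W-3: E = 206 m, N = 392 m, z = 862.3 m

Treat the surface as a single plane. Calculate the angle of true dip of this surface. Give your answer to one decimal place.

Let the plane be z = a·E + b·N + c.
W-2−W-1: −103a + 102b = 148;  W-3−W-1: −54a − 30b = 8.9.
Solving gives a = −0.62198, b = 0.82290.
Gradient magnitude |∇z| = √(a² + b²) = √(0.38686 + 0.67717) = 1.03152.
True dip = arctan(1.03152) = 45.9°, dipping toward SE (azimuth ≈ 143°).

45.9°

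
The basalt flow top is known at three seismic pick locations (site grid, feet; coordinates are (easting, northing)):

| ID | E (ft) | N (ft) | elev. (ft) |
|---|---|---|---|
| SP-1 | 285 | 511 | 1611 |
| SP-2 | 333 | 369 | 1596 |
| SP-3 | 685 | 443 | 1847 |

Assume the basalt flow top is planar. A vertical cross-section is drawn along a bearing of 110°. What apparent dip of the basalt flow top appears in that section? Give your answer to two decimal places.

Two edge vectors: SP-1→SP-2 = (48, -142, -15), SP-1→SP-3 = (400, -68, 236).
Normal n = (SP-1→SP-2) × (SP-1→SP-3) = (-34532, -17328, 53536).
So ∂z/∂E = −n_x/n_z = 0.64502 and ∂z/∂N = −n_y/n_z = 0.32367.
Unit vector along 110° is (sin 110°, cos 110°) = (0.9397, -0.3420).
Slope in that direction = a·(0.9397) + b·(-0.3420) = 0.49542.
Apparent dip = arctan|0.49542| = 26.35° (true dip is 35.8°, so apparent ≤ true as expected).

26.35°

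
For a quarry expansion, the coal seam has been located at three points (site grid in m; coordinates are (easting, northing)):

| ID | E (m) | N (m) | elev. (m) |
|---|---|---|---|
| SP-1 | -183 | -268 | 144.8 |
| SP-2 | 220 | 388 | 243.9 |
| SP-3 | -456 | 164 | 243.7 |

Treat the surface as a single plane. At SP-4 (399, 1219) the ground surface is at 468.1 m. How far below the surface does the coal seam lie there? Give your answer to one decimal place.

78.0 m

Two edge vectors: SP-1→SP-2 = (403, 656, 99.1), SP-1→SP-3 = (-273, 432, 98.9).
Normal n = (SP-1→SP-2) × (SP-1→SP-3) = (22067.2, -66911, 353184).
So ∂z/∂E = −n_x/n_z = −0.062481 and ∂z/∂N = −n_y/n_z = 0.189451.
Intercept c from SP-1: 144.8 − 11.43 + 50.77 = 184.14.
At (399, 1219): z_contact = −24.93 + 230.94 + 184.14 = 390.15 m.
Depth below ground = 468.1 − 390.15 = 78.0 m.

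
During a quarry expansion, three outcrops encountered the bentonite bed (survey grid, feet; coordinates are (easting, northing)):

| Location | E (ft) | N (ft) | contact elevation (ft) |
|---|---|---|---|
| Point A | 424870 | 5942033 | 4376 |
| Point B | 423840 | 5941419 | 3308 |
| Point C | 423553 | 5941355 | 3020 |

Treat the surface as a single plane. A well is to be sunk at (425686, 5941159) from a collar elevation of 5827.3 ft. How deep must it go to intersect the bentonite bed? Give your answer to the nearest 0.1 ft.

Let the plane be z = a·E + b·N + c.
Point B−Point A: −1030a − 614b = −1068;  Point C−Point A: −1317a − 678b = −1356.
Solving gives a = 0.983517380, b = 0.089539248.
Then c = 4376 − a·424870 − b·5942033 = −945536.20.
At (425686, 5941159): z_contact = 418669.58 + 531966.91 − 945536.20 = 5100.29 ft.
Depth below ground = 5827.3 − 5100.29 = 727.0 ft.

727.0 ft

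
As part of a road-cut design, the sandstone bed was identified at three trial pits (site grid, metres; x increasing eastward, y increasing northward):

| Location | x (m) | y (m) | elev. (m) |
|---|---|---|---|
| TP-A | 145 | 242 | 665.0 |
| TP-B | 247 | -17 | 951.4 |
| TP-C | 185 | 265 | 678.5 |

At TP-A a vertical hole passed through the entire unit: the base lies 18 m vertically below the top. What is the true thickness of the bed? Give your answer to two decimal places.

11.98 m

Two edge vectors: TP-A→TP-B = (102, -259, 286.4), TP-A→TP-C = (40, 23, 13.5).
Normal n = (TP-A→TP-B) × (TP-A→TP-C) = (-10083.7, 10079, 12706).
So ∂z/∂x = −n_x/n_z = 0.79362 and ∂z/∂y = −n_y/n_z = −0.79325.
|∇z| = √(a²+b²) = 1.12208, so dip δ = arctan(1.12208) = 48.29°.
True thickness = vertical thickness × cos δ = 18 × cos 48.29° = 11.98 m.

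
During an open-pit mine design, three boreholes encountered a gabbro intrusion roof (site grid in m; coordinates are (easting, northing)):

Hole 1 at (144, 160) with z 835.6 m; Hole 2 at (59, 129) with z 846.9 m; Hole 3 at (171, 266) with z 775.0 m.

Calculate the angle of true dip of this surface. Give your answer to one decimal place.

Two edge vectors: Hole 1→Hole 2 = (-85, -31, 11.3), Hole 1→Hole 3 = (27, 106, -60.6).
Normal n = (Hole 1→Hole 2) × (Hole 1→Hole 3) = (680.8, -4845.9, -8173).
So ∂z/∂E = −n_x/n_z = 0.08330 and ∂z/∂N = −n_y/n_z = −0.59292.
Gradient magnitude |∇z| = √(a² + b²) = √(0.00694 + 0.35155) = 0.59874.
True dip = arctan(0.59874) = 30.9°, dipping toward N (azimuth ≈ 352°).

30.9°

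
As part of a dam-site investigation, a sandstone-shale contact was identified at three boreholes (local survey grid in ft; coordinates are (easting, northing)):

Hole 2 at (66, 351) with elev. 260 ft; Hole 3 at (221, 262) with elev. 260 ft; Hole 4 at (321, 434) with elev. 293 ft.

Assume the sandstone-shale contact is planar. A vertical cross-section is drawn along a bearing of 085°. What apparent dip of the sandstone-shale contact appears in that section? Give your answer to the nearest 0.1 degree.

5.4°

Let the plane be z = a·E + b·N + c.
Hole 3−Hole 2: 155a − 89b = 0;  Hole 4−Hole 2: 255a + 83b = 33.
Solving gives a = 0.08259, b = 0.14384.
Unit vector along 085° is (sin 85°, cos 85°) = (0.9962, 0.0872).
Slope in that direction = a·(0.9962) + b·(0.0872) = 0.09482.
Apparent dip = arctan|0.09482| = 5.4° (true dip is 9.4°, so apparent ≤ true as expected).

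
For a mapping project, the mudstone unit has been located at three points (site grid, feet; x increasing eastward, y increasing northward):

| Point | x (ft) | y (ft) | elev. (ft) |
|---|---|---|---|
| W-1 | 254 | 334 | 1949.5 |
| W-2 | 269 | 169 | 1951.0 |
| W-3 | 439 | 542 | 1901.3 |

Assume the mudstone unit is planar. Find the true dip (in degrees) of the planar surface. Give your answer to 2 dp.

Let the plane be z = a·x + b·y + c.
W-2−W-1: 15a − 165b = 1.5;  W-3−W-1: 185a + 208b = −48.2.
Solving gives a = −0.22711, b = −0.02974.
Gradient magnitude |∇z| = √(a² + b²) = √(0.05158 + 0.00088) = 0.22905.
True dip = arctan(0.22905) = 12.90°, dipping toward E (azimuth ≈ 083°).

12.90°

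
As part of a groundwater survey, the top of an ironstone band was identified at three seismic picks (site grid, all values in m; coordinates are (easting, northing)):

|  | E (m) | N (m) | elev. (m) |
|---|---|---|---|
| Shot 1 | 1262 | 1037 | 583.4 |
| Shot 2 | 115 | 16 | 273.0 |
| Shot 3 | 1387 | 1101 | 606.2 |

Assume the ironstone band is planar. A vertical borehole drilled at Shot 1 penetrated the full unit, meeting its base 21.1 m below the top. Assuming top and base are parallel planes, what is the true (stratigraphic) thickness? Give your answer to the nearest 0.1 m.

20.5 m

Let the plane be z = a·E + b·N + c.
Shot 2−Shot 1: −1147a − 1021b = −310.4;  Shot 3−Shot 1: 125a + 64b = 22.8.
Solving gives a = 0.06295, b = 0.23329.
|∇z| = √(a²+b²) = 0.24164, so dip δ = arctan(0.24164) = 13.58°.
True thickness = vertical thickness × cos δ = 21.1 × cos 13.58° = 20.5 m.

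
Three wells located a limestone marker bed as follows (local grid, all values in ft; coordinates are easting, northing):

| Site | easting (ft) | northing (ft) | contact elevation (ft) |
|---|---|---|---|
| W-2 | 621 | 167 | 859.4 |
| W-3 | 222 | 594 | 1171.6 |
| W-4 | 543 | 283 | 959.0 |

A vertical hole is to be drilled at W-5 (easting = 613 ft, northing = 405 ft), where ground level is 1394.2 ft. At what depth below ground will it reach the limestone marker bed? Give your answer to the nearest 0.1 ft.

256.5 ft

Two edge vectors: W-2→W-3 = (-399, 427, 312.2), W-2→W-4 = (-78, 116, 99.6).
Normal n = (W-2→W-3) × (W-2→W-4) = (6314, 15388.8, -12978).
So ∂z/∂easting = −n_x/n_z = 0.48652 and ∂z/∂northing = −n_y/n_z = 1.18576.
Intercept c from W-2: 859.4 − 302.13 − 198.02 = 359.25.
At (613, 405): z_contact = 298.23 + 480.23 + 359.25 = 1137.72 ft.
Depth below ground = 1394.2 − 1137.72 = 256.5 ft.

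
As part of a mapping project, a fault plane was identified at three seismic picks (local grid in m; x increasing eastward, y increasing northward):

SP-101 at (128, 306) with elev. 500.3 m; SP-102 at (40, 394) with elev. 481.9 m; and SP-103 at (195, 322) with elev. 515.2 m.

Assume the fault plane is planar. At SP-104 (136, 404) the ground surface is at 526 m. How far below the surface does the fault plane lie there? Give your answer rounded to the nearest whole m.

23 m

Let the plane be z = a·x + b·y + c.
SP-102−SP-101: −88a + 88b = −18.4;  SP-103−SP-101: 67a + 16b = 14.9.
Solving gives a = 0.21982, b = 0.01073.
Then c = 500.3 − a·128 − b·306 = 468.88.
At (136, 404): z_contact = 29.9 + 4.3 + 468.88 = 503.1 m.
Depth below ground = 526 − 503.1 = 23 m.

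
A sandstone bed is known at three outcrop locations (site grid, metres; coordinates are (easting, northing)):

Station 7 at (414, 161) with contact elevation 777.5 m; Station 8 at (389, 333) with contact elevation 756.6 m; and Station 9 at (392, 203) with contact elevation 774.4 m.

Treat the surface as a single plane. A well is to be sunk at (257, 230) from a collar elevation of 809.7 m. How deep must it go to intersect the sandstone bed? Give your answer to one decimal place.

22.1 m

Two edge vectors: Station 7→Station 8 = (-25, 172, -20.9), Station 7→Station 9 = (-22, 42, -3.1).
Normal n = (Station 7→Station 8) × (Station 7→Station 9) = (344.6, 382.3, 2734).
So ∂z/∂E = −n_x/n_z = −0.12604 and ∂z/∂N = −n_y/n_z = −0.13983.
Intercept c from Station 7: 777.5 + 52.18 + 22.51 = 852.19.
At (257, 230): z_contact = −32.39 − 32.16 + 852.19 = 787.64 m.
Depth below ground = 809.7 − 787.64 = 22.1 m.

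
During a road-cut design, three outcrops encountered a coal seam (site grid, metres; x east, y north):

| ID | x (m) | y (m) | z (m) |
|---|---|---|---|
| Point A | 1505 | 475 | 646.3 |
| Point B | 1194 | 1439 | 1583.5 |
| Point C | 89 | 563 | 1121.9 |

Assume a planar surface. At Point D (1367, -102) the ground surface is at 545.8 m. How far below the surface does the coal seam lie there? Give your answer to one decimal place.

369.3 m

Let the plane be z = a·x + b·y + c.
Point B−Point A: −311a + 964b = 937.2;  Point C−Point A: −1416a + 88b = 475.6.
Solving gives a = −0.281092, b = 0.881515.
Then c = 646.3 − a·1505 − b·475 = 650.62.
At (1367, -102): z_contact = −384.25 − 89.91 + 650.62 = 176.46 m.
Depth below ground = 545.8 − 176.46 = 369.3 m.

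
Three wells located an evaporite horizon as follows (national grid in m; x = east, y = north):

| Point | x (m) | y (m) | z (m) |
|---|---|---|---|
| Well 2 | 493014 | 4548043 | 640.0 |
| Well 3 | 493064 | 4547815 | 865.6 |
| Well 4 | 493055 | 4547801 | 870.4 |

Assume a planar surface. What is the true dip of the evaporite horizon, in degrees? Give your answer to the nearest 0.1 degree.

Let the plane be z = a·x + b·y + c.
Well 3−Well 2: 50a − 228b = 225.6;  Well 4−Well 2: 41a − 242b = 230.4.
Solving gives a = 0.75000, b = −0.82500.
Gradient magnitude |∇z| = √(a² + b²) = √(0.56250 + 0.68062) = 1.11496.
True dip = arctan(1.11496) = 48.1°, dipping toward NW (azimuth ≈ 318°).

48.1°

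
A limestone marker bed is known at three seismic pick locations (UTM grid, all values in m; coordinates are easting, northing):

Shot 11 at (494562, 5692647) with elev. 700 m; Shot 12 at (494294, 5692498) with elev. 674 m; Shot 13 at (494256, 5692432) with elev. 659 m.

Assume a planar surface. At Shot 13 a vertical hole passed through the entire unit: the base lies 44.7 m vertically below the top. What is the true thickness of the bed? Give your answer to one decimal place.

43.3 m

Let the plane be z = a·easting + b·northing + c.
Shot 12−Shot 11: −268a − 149b = −26;  Shot 13−Shot 11: −306a − 215b = −41.
Solving gives a = −0.04316, b = 0.25212.
|∇z| = √(a²+b²) = 0.25579, so dip δ = arctan(0.25579) = 14.35°.
True thickness = vertical thickness × cos δ = 44.7 × cos 14.35° = 43.3 m.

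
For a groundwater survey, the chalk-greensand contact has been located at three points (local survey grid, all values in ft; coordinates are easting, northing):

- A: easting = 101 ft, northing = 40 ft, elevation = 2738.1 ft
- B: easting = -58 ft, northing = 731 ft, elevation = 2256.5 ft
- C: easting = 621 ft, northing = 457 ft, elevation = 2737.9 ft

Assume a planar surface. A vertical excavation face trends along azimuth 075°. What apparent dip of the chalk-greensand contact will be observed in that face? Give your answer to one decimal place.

Let the plane be z = a·easting + b·northing + c.
B−A: −159a + 691b = −481.6;  C−A: 520a + 417b = −0.2.
Solving gives a = 0.47152, b = −0.58846.
Unit vector along 075° is (sin 75°, cos 75°) = (0.9659, 0.2588).
Slope in that direction = a·(0.9659) + b·(0.2588) = 0.30315.
Apparent dip = arctan|0.30315| = 16.9° (true dip is 37.0°, so apparent ≤ true as expected).

16.9°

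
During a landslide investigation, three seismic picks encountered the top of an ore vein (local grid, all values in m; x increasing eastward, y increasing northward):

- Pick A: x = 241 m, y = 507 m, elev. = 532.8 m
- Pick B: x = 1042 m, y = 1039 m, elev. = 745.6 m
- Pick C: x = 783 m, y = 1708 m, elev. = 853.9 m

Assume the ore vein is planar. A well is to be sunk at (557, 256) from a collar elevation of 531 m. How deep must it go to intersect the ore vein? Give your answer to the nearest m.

Two edge vectors: Pick A→Pick B = (801, 532, 212.8), Pick A→Pick C = (542, 1201, 321.1).
Normal n = (Pick A→Pick B) × (Pick A→Pick C) = (-84747.6, -141863.5, 673657).
So ∂z/∂x = −n_x/n_z = 0.12580 and ∂z/∂y = −n_y/n_z = 0.21059.
Intercept c from Pick A: 532.8 − 30.32 − 106.77 = 395.71.
At (557, 256): z_contact = 70.1 + 53.9 + 395.71 = 519.7 m.
Depth below ground = 531 − 519.7 = 11 m.

11 m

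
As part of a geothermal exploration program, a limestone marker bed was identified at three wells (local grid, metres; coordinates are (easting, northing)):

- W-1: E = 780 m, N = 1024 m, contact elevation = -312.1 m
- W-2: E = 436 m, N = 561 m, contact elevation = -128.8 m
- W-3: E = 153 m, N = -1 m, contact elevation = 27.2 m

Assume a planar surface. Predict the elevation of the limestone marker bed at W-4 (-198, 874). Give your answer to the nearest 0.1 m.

175.5 m

Two edge vectors: W-1→W-2 = (-344, -463, 183.3), W-1→W-3 = (-627, -1025, 339.3).
Normal n = (W-1→W-2) × (W-1→W-3) = (30786.6, 1790.1, 62299).
So ∂z/∂E = −n_x/n_z = −0.494175 and ∂z/∂N = −n_y/n_z = −0.028734.
Intercept c from W-1: -312.1 + 385.46 + 29.42 = 102.78.
At (-198, 874): z = 97.8 − 25.1 + 102.78 = 175.5 m.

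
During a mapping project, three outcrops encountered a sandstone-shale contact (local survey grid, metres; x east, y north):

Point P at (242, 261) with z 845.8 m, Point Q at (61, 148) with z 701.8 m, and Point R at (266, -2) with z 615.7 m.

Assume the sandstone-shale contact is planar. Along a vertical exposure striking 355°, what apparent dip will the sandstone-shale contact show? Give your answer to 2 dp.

41.10°

Two edge vectors: Point P→Point Q = (-181, -113, -144), Point P→Point R = (24, -263, -230.1).
Normal n = (Point P→Point Q) × (Point P→Point R) = (-11870.7, -45104.1, 50315).
So ∂z/∂x = −n_x/n_z = 0.23593 and ∂z/∂y = −n_y/n_z = 0.89643.
Unit vector along 355° is (sin 355°, cos 355°) = (-0.0872, 0.9962).
Slope in that direction = a·(-0.0872) + b·(0.9962) = 0.87246.
Apparent dip = arctan|0.87246| = 41.10° (true dip is 42.8°, so apparent ≤ true as expected).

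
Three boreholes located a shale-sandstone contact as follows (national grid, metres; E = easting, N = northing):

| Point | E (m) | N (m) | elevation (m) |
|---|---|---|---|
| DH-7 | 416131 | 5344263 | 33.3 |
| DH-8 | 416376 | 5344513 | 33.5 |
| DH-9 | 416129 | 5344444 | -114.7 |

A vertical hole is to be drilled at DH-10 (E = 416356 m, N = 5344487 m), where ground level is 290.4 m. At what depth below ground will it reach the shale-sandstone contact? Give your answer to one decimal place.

Two edge vectors: DH-7→DH-8 = (245, 250, 0.2), DH-7→DH-9 = (-2, 181, -148).
Normal n = (DH-7→DH-8) × (DH-7→DH-9) = (-37036.2, 36259.6, 44845).
So ∂z/∂E = −n_x/n_z = 0.825871335 and ∂z/∂N = −n_y/n_z = −0.808553908.
Intercept c from DH-7: 33.3 − 343670.66 + 4321124.73 = 3977487.37.
At (416356, 5344487): z_contact = 343856.49 − 4321305.85 + 3977487.37 = 38.00 m.
Depth below ground = 290.4 − 38.00 = 252.4 m.

252.4 m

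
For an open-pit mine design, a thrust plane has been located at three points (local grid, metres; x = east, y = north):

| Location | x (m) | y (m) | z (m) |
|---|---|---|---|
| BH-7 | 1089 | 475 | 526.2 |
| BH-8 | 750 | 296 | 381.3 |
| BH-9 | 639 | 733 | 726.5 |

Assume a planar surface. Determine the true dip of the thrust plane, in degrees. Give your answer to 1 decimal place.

Two edge vectors: BH-7→BH-8 = (-339, -179, -144.9), BH-7→BH-9 = (-450, 258, 200.3).
Normal n = (BH-7→BH-8) × (BH-7→BH-9) = (1530.5, 133106.7, -168012).
So ∂z/∂x = −n_x/n_z = 0.00911 and ∂z/∂y = −n_y/n_z = 0.79225.
Gradient magnitude |∇z| = √(a² + b²) = √(0.00008 + 0.62765) = 0.79230.
True dip = arctan(0.79230) = 38.4°, dipping toward S (azimuth ≈ 181°).

38.4°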